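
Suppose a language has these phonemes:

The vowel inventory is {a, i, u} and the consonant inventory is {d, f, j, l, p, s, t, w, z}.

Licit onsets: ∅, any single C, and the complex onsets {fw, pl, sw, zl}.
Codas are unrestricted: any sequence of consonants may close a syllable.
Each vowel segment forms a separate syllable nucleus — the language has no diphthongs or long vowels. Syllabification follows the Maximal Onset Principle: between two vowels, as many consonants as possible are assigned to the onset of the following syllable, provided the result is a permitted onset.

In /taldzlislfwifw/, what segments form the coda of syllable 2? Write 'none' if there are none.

sl

The vowels are a, i, i — 3 nuclei, so 3 syllables.
σ1/σ2 boundary: /ldzl/ splits as /ld/ + /zl/ (/zl/ is the longest suffix that is a licit onset).
σ2/σ3 boundary: /slfw/ splits as /sl/ + /fw/ (/fw/ is the longest suffix that is a licit onset).
So the parse is tald.zlisl.fwifw.
Syllable 2 is /zlisl/: onset /zl/, nucleus /i/, coda /sl/.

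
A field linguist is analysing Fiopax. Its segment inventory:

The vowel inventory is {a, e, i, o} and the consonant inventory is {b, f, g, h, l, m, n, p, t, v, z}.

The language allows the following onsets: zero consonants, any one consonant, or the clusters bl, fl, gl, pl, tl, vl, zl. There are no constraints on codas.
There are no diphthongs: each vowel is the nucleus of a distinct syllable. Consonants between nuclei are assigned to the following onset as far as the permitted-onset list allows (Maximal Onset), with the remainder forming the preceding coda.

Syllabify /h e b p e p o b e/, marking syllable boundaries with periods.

heb.pe.po.be

The vowels are e, e, o, e — 4 nuclei, so 4 syllables.
V1 /e/ – V2 /e/: cluster /bp/ — the longest permitted-onset suffix is /p/; onset = /p/, preceding coda = /b/.
V2 /e/ – V3 /o/: /p/ → onset of the next syllable (single consonants are always licit onsets).
V3 /o/ – V4 /e/: just /b/ — single C goes to the following onset.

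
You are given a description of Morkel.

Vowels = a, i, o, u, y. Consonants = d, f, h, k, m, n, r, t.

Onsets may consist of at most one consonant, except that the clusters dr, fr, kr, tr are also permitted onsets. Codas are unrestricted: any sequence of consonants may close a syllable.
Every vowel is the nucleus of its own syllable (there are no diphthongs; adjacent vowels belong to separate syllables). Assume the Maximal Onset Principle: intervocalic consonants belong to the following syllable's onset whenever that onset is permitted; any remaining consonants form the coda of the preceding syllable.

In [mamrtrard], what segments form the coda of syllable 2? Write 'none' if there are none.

Nuclei (vowels): a, a → 2 syllables.
σ1/σ2 boundary: /mrtr/; trying suffixes from longest down, /tr/ is the first permitted one, so coda /mr/ | onset /tr/.
Result: mamr.trard.
Syllable 2 is /trard/: onset /tr/, nucleus /a/, coda /rd/.

rd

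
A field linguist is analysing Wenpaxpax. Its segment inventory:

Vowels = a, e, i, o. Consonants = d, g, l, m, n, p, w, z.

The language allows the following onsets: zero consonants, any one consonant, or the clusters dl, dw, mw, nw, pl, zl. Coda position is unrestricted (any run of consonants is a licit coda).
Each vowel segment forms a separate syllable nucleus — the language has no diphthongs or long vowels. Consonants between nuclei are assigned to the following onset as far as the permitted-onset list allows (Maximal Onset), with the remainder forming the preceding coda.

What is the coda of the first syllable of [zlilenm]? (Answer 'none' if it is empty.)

Nuclei (vowels): i, e → 2 syllables.
Between /i/ (V1) and /e/ (V2): /l/ is a single consonant, so it becomes the next onset.
Result: zli.lenm.
Syllable 1 is /zli/: onset /zl/, nucleus /i/, coda ∅.

none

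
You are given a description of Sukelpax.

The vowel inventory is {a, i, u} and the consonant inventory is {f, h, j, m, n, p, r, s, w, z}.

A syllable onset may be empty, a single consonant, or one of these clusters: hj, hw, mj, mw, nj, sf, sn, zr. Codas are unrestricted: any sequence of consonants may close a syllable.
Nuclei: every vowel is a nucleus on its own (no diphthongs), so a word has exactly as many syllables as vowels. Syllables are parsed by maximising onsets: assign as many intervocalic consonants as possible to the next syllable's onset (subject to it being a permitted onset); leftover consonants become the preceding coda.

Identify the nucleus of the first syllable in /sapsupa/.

The vowels are a, u, a — 3 nuclei, so 3 syllables.
The first nucleus (vowel 1 from the left) is /a/.

a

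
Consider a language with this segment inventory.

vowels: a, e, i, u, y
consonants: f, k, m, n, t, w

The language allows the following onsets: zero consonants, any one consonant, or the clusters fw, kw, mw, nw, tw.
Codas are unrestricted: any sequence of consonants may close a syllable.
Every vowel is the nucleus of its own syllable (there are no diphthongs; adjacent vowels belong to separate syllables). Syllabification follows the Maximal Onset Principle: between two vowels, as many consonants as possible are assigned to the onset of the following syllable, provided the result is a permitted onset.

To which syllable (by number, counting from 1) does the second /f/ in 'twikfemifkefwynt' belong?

Nuclei (vowels): i, e, i, e, y → 5 syllables.
σ1/σ2 boundary: /kf/; trying suffixes from longest down, /f/ is the first permitted one, so coda /k/ | onset /f/.
σ2/σ3 boundary: just /m/ — single C goes to the following onset.
σ3/σ4 boundary: /fk/; trying suffixes from longest down, /k/ is the first permitted one, so coda /f/ | onset /k/.
σ4/σ5 boundary: /fw/ is a licit onset in full, so it all attaches to the next syllable.
So the parse is twik.fe.mif.ke.fwynt.
The second /f/ is in the coda of syllable 3 (/mif/).

3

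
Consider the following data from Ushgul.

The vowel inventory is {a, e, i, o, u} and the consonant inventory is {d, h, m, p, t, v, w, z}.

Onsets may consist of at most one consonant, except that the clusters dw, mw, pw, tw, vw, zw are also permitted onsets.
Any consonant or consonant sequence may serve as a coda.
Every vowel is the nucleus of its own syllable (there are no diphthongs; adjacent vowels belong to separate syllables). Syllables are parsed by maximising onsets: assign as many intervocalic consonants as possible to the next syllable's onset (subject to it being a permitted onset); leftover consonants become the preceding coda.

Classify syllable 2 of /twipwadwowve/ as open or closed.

Vowels present: i, a, o, e; each is a nucleus, giving 4 syllables.
/i…a/ gap (V1→V2): /pw/ is a licit onset in full, so it all attaches to the next syllable.
/a…o/ gap (V2→V3): /dw/ is a licit onset in full, so it all attaches to the next syllable.
/o…e/ gap (V3→V4): cluster /wv/ — the longest permitted-onset suffix is /v/; onset = /v/, preceding coda = /w/.
Result: twi.pwa.dwow.ve.
Syllable 2 is /pwa/; it ends in its nucleus with no coda, so it is open.

open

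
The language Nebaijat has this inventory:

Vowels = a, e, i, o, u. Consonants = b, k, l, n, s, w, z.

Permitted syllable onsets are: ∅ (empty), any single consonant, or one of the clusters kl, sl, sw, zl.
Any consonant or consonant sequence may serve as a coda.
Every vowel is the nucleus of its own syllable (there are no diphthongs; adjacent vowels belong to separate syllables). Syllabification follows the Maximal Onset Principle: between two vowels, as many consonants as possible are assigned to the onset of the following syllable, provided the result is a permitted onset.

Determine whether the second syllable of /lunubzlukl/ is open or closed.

closed

Vowels present: u, u, u; each is a nucleus, giving 3 syllables.
σ1/σ2 boundary: /n/ is a single consonant, so it becomes the next onset.
σ2/σ3 boundary: /bzl/ splits as /b/ + /zl/ (/zl/ is the longest suffix that is a licit onset).
So the parse is lu.nub.zlukl.
Syllable 2 is /nub/ with coda /b/, so it is closed.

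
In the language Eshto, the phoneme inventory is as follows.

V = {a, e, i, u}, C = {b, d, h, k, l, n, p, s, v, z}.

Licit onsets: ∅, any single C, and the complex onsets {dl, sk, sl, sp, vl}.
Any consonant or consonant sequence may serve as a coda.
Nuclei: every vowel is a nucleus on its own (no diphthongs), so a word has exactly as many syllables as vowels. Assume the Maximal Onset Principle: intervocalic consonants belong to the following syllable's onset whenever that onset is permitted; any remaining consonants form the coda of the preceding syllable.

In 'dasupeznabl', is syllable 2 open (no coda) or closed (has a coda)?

open

The vowels are a, u, e, a — 4 nuclei, so 4 syllables.
σ1/σ2 boundary: just /s/ — single C goes to the following onset.
σ2/σ3 boundary: just /p/ — single C goes to the following onset.
σ3/σ4 boundary: cluster /zn/ — the longest permitted-onset suffix is /n/; onset = /n/, preceding coda = /z/.
Putting it together: da.su.pez.nabl.
Syllable 2 is /su/; it ends in its nucleus with no coda, so it is open.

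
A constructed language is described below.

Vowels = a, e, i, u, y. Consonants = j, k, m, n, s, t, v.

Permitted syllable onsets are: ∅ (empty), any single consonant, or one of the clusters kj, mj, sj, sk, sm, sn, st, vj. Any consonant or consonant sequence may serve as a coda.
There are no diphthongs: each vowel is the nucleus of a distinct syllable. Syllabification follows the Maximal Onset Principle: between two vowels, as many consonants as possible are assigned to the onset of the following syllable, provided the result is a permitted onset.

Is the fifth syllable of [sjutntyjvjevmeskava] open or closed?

The vowels are u, y, e, e, a, a — 6 nuclei, so 6 syllables.
σ1/σ2 boundary: /tnt/; trying suffixes from longest down, /t/ is the first permitted one, so coda /tn/ | onset /t/.
σ2/σ3 boundary: /jvj/ — longest licit onset from the right is /vj/, leaving /j/ as coda.
σ3/σ4 boundary: /vm/ splits as /v/ + /m/ (/m/ is the longest suffix that is a licit onset).
σ4/σ5 boundary: /sk/ — entire cluster is a permitted onset → onset /sk/, coda ∅.
σ5/σ6 boundary: just /v/ — single C goes to the following onset.
So the parse is sjutn.tyj.vjev.me.ska.va.
Syllable 5 is /ska/; it ends in its nucleus with no coda, so it is open.

open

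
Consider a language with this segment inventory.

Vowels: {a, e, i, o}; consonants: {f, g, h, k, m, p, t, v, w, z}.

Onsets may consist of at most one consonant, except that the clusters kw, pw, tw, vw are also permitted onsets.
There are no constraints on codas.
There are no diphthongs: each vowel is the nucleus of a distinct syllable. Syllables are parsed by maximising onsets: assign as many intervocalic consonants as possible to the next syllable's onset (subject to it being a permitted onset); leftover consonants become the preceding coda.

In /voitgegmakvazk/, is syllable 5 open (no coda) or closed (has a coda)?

Nuclei (vowels): o, i, e, a, a → 5 syllables.
Between /o/ (V1) and /i/ (V2): nothing intervenes; syllable break is V.V.
Between /i/ (V2) and /e/ (V3): /tg/ splits as /t/ + /g/ (/g/ is the longest suffix that is a licit onset).
Between /e/ (V3) and /a/ (V4): cluster /gm/ — the longest permitted-onset suffix is /m/; onset = /m/, preceding coda = /g/.
Between /a/ (V4) and /a/ (V5): /kv/; trying suffixes from longest down, /v/ is the first permitted one, so coda /k/ | onset /v/.
Result: vo.it.geg.mak.vazk.
Syllable 5 is /vazk/ with coda /zk/, so it is closed.

closed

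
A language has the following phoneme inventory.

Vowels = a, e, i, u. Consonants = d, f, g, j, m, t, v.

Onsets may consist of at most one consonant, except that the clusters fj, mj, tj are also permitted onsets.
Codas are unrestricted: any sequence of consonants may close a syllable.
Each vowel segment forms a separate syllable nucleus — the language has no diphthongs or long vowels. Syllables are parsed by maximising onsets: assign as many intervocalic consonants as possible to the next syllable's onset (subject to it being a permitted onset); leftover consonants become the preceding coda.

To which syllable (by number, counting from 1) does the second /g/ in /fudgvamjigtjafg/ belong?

3

Vowels present: u, a, i, a; each is a nucleus, giving 4 syllables.
Between /u/ (V1) and /a/ (V2): /dgv/ — longest licit onset from the right is /v/, leaving /dg/ as coda.
Between /a/ (V2) and /i/ (V3): /mj/ — entire cluster is a permitted onset → onset /mj/, coda ∅.
Between /i/ (V3) and /a/ (V4): /gtj/ — longest licit onset from the right is /tj/, leaving /g/ as coda.
Syllabification: fudg.va.mjig.tjafg.
The second /g/ is in the coda of syllable 3 (/mjig/).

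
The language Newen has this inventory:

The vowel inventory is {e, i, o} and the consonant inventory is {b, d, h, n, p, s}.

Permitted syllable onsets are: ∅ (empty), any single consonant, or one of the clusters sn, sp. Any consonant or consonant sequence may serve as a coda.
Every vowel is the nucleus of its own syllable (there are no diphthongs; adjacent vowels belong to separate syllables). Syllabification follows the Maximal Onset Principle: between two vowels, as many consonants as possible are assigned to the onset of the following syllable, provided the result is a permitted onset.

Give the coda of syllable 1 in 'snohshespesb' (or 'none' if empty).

hs

Vowels present: o, e, e; each is a nucleus, giving 3 syllables.
/o…e/ gap (V1→V2): /hsh/; trying suffixes from longest down, /h/ is the first permitted one, so coda /hs/ | onset /h/.
/e…e/ gap (V2→V3): /sp/ — entire cluster is a permitted onset → onset /sp/, coda ∅.
Syllabification: snohs.he.spesb.
Syllable 1 is /snohs/: onset /sn/, nucleus /o/, coda /hs/.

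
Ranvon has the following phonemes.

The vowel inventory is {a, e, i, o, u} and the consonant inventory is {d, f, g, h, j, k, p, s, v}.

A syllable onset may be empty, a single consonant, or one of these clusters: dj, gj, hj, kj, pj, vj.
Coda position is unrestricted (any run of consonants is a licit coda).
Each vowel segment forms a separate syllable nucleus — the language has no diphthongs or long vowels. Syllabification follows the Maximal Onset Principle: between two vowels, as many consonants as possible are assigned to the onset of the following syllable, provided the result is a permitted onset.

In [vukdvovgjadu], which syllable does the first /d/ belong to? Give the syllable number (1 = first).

The vowels are u, o, a, u — 4 nuclei, so 4 syllables.
σ1/σ2 boundary: /kdv/ — longest licit onset from the right is /v/, leaving /kd/ as coda.
σ2/σ3 boundary: /vgj/; trying suffixes from longest down, /gj/ is the first permitted one, so coda /v/ | onset /gj/.
σ3/σ4 boundary: /d/ is a single consonant, so it becomes the next onset.
Result: vukd.vov.gja.du.
The first /d/ is in the coda of syllable 1 (/vukd/).

1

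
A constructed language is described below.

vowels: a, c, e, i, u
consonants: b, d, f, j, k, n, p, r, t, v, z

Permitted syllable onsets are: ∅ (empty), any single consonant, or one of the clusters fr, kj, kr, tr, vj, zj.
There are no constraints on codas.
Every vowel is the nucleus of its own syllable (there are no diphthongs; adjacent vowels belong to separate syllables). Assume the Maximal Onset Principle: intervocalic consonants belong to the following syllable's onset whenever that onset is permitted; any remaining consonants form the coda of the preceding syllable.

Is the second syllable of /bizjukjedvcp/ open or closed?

The vowels are i, u, e, c — 4 nuclei, so 4 syllables.
σ1/σ2 boundary: /zj/ is a licit onset in full, so it all attaches to the next syllable.
σ2/σ3 boundary: /kj/ is a licit onset in full, so it all attaches to the next syllable.
σ3/σ4 boundary: cluster /dv/ — the longest permitted-onset suffix is /v/; onset = /v/, preceding coda = /d/.
Putting it together: bi.zju.kjed.vcp.
Syllable 2 is /zju/; it ends in its nucleus with no coda, so it is open.

open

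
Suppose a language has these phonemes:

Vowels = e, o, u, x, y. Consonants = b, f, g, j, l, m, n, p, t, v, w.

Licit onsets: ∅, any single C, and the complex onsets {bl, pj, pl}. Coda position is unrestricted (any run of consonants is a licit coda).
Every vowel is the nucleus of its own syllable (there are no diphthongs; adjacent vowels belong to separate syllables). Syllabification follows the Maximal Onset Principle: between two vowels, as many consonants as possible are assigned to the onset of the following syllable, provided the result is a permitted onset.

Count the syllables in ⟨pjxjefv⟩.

2

Vowels present: x, e; each is a nucleus, giving 2 syllables.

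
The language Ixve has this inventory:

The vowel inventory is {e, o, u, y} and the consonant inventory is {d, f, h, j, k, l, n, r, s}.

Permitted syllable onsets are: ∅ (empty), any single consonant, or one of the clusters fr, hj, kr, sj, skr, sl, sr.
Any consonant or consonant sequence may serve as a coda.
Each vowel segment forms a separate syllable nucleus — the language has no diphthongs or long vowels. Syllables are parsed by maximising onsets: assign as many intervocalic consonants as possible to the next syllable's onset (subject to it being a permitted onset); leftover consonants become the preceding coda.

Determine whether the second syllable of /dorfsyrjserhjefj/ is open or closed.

closed

The vowels are o, y, e, e — 4 nuclei, so 4 syllables.
σ1/σ2 boundary: cluster /rfs/ — the longest permitted-onset suffix is /s/; onset = /s/, preceding coda = /rf/.
σ2/σ3 boundary: cluster /rjs/ — the longest permitted-onset suffix is /s/; onset = /s/, preceding coda = /rj/.
σ3/σ4 boundary: /rhj/ splits as /r/ + /hj/ (/hj/ is the longest suffix that is a licit onset).
So the parse is dorf.syrj.ser.hjefj.
Syllable 2 is /syrj/ with coda /rj/, so it is closed.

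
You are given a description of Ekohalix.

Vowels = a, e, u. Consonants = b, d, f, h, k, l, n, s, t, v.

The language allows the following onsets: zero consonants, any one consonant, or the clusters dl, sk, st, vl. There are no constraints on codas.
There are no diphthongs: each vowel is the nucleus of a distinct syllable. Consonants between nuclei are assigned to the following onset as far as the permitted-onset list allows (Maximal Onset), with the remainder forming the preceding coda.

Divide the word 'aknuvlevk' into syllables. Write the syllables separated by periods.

The vowels are a, u, e — 3 nuclei, so 3 syllables.
/a…u/ gap (V1→V2): cluster /kn/ — the longest permitted-onset suffix is /n/; onset = /n/, preceding coda = /k/.
/u…e/ gap (V2→V3): /vl/ — entire cluster is a permitted onset → onset /vl/, coda ∅.

ak.nu.vlevk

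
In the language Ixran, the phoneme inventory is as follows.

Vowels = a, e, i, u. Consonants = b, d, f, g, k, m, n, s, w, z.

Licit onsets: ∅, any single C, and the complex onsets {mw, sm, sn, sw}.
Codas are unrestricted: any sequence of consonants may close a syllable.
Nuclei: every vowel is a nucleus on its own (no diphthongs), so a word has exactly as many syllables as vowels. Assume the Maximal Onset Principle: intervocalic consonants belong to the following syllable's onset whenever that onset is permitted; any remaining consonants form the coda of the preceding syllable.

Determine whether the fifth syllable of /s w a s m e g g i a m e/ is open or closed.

The vowels are a, e, i, a, e — 5 nuclei, so 5 syllables.
/a…e/ gap (V1→V2): /sm/ is a licit onset in full, so it all attaches to the next syllable.
/e…i/ gap (V2→V3): /gg/ — longest licit onset from the right is /g/, leaving /g/ as coda.
/i…a/ gap (V3→V4): nothing intervenes; syllable break is V.V.
/a…e/ gap (V4→V5): /m/ → onset of the next syllable (single consonants are always licit onsets).
Syllabification: swa.smeg.gi.a.me.
Syllable 5 is /me/; it ends in its nucleus with no coda, so it is open.

open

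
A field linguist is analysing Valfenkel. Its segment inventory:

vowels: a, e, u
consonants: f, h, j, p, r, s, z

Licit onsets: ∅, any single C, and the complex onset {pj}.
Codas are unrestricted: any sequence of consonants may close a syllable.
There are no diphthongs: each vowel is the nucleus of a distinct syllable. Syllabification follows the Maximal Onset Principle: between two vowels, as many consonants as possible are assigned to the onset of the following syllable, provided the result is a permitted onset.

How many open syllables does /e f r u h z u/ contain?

Nuclei (vowels): e, u, u → 3 syllables.
Between /e/ (V1) and /u/ (V2): /fr/; trying suffixes from longest down, /r/ is the first permitted one, so coda /f/ | onset /r/.
Between /u/ (V2) and /u/ (V3): cluster /hz/ — the longest permitted-onset suffix is /z/; onset = /z/, preceding coda = /h/.
Result: ef.ruh.zu.
Classifying each syllable: /ef/ (closed), /ruh/ (closed), /zu/ (open).
Open syllables: 1.

1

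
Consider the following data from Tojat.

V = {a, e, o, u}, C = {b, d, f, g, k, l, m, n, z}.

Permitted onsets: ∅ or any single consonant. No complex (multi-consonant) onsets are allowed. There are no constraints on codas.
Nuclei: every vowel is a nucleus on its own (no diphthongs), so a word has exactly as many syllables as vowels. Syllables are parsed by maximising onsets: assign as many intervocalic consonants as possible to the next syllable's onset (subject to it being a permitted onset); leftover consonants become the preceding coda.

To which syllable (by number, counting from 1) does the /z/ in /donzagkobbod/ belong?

The vowels are o, a, o, o — 4 nuclei, so 4 syllables.
/o…a/ gap (V1→V2): /nz/ splits as /n/ + /z/ (/z/ is the longest suffix that is a licit onset).
/a…o/ gap (V2→V3): /gk/; trying suffixes from longest down, /k/ is the first permitted one, so coda /g/ | onset /k/.
/o…o/ gap (V3→V4): cluster /bb/ — the longest permitted-onset suffix is /b/; onset = /b/, preceding coda = /b/.
Putting it together: don.zag.kob.bod.
The /z/ is in the onset of syllable 2 (/zag/).

2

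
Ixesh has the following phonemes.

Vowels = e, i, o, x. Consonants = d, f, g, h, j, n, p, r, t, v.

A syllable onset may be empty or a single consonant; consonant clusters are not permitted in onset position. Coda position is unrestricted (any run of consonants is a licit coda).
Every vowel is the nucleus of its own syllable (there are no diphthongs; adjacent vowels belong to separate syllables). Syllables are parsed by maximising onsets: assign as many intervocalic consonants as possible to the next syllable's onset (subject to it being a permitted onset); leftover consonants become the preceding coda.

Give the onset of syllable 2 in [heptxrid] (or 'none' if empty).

Vowels present: e, x, i; each is a nucleus, giving 3 syllables.
Between /e/ (V1) and /x/ (V2): cluster /pt/ — the longest permitted-onset suffix is /t/; onset = /t/, preceding coda = /p/.
Between /x/ (V2) and /i/ (V3): /r/ is a single consonant, so it becomes the next onset.
Putting it together: hep.tx.rid.
Syllable 2 is /tx/: onset /t/, nucleus /x/, coda ∅.

t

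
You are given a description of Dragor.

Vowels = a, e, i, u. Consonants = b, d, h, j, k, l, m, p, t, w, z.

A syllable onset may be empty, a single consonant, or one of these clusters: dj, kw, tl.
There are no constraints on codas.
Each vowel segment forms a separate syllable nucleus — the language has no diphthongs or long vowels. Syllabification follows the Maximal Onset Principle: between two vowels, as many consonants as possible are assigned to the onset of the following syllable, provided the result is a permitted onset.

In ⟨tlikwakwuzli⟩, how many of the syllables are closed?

Nuclei (vowels): i, a, u, i → 4 syllables.
V1 /i/ – V2 /a/: /kw/ is a licit onset in full, so it all attaches to the next syllable.
V2 /a/ – V3 /u/: /kw/ is a licit onset in full, so it all attaches to the next syllable.
V3 /u/ – V4 /i/: /zl/ splits as /z/ + /l/ (/l/ is the longest suffix that is a licit onset).
Putting it together: tli.kwa.kwuz.li.
Classifying each syllable: /tli/ (open), /kwa/ (open), /kwuz/ (closed), /li/ (open).
Closed syllables: 1.

1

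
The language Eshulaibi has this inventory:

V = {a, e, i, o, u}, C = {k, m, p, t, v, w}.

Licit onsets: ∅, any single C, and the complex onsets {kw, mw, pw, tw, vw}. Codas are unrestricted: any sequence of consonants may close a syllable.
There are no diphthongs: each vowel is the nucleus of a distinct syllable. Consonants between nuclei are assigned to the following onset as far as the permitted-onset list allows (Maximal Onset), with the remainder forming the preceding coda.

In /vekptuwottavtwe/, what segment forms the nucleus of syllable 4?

a

Nuclei (vowels): e, u, o, a, e → 5 syllables.
The fourth nucleus (vowel 4 from the left) is /a/.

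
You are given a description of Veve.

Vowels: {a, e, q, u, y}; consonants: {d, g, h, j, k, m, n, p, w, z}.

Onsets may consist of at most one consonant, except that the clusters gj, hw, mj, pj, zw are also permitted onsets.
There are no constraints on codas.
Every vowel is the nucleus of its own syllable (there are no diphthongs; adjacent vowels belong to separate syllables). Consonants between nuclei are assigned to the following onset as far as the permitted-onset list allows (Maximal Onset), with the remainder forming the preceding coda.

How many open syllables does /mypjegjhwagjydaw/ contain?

Nuclei (vowels): y, e, a, y, a → 5 syllables.
σ1/σ2 boundary: /pj/ — entire cluster is a permitted onset → onset /pj/, coda ∅.
σ2/σ3 boundary: /gjhw/ splits as /gj/ + /hw/ (/hw/ is the longest suffix that is a licit onset).
σ3/σ4 boundary: /gj/ — entire cluster is a permitted onset → onset /gj/, coda ∅.
σ4/σ5 boundary: /d/ is a single consonant, so it becomes the next onset.
So the parse is my.pjegj.hwa.gjy.daw.
Classifying each syllable: /my/ (open), /pjegj/ (closed), /hwa/ (open), /gjy/ (open), /daw/ (closed).
Open syllables: 3.

3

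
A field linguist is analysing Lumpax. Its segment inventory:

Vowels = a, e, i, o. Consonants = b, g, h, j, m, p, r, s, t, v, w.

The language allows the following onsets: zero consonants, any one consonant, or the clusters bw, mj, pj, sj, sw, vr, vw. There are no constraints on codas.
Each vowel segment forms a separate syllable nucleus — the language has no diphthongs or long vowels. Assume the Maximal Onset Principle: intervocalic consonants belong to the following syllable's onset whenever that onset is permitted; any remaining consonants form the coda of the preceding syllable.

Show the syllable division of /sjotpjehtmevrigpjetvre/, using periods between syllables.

Nuclei (vowels): o, e, e, i, e, e → 6 syllables.
Between /o/ (V1) and /e/ (V2): /tpj/ — longest licit onset from the right is /pj/, leaving /t/ as coda.
Between /e/ (V2) and /e/ (V3): /htm/ — longest licit onset from the right is /m/, leaving /ht/ as coda.
Between /e/ (V3) and /i/ (V4): /vr/ — entire cluster is a permitted onset → onset /vr/, coda ∅.
Between /i/ (V4) and /e/ (V5): cluster /gpj/ — the longest permitted-onset suffix is /pj/; onset = /pj/, preceding coda = /g/.
Between /e/ (V5) and /e/ (V6): /tvr/ — longest licit onset from the right is /vr/, leaving /t/ as coda.

sjot.pjeht.me.vrig.pjet.vre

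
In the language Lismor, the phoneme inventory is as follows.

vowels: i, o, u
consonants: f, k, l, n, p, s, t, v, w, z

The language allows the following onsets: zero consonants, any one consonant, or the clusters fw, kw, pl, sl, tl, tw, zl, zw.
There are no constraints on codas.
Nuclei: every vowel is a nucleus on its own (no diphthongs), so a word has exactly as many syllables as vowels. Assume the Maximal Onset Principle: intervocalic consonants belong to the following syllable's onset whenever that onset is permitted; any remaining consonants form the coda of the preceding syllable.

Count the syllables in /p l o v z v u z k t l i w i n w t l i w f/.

Vowels present: o, u, i, i, i; each is a nucleus, giving 5 syllables.

5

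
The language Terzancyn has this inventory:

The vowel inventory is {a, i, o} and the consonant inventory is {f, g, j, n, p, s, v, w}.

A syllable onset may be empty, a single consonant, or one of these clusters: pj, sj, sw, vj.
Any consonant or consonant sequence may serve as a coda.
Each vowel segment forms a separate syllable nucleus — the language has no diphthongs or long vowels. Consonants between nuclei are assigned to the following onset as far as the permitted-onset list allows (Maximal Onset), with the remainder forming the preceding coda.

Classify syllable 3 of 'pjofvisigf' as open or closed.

The vowels are o, i, i — 3 nuclei, so 3 syllables.
/o…i/ gap (V1→V2): /fv/ — longest licit onset from the right is /v/, leaving /f/ as coda.
/i…i/ gap (V2→V3): /s/ is a single consonant, so it becomes the next onset.
Result: pjof.vi.sigf.
Syllable 3 is /sigf/ with coda /gf/, so it is closed.

closed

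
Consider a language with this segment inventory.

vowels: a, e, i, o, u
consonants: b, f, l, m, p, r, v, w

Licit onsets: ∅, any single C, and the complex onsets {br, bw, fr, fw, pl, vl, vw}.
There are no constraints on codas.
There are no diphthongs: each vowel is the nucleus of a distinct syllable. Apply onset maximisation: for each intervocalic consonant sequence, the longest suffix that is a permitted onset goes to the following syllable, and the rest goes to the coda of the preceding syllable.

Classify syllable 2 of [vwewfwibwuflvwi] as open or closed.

Vowels present: e, i, u, i; each is a nucleus, giving 4 syllables.
σ1/σ2 boundary: /wfw/ splits as /w/ + /fw/ (/fw/ is the longest suffix that is a licit onset).
σ2/σ3 boundary: cluster /bw/ — /bw/ is itself a permitted onset, so the whole cluster goes right; preceding coda = ∅.
σ3/σ4 boundary: /flvw/ splits as /fl/ + /vw/ (/vw/ is the longest suffix that is a licit onset).
Result: vwew.fwi.bwufl.vwi.
Syllable 2 is /fwi/; it ends in its nucleus with no coda, so it is open.

open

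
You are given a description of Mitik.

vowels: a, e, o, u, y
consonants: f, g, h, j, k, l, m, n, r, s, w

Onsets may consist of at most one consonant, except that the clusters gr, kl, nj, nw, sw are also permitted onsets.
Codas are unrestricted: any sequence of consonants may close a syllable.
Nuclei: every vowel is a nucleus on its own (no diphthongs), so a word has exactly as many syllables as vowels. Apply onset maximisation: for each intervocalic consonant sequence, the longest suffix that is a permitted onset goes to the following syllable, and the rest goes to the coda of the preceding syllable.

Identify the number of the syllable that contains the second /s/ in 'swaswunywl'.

Vowels present: a, u, y; each is a nucleus, giving 3 syllables.
V1 /a/ – V2 /u/: /sw/ — entire cluster is a permitted onset → onset /sw/, coda ∅.
V2 /u/ – V3 /y/: /n/ → onset of the next syllable (single consonants are always licit onsets).
So the parse is swa.swu.nywl.
The second /s/ is in the onset of syllable 2 (/swu/).

2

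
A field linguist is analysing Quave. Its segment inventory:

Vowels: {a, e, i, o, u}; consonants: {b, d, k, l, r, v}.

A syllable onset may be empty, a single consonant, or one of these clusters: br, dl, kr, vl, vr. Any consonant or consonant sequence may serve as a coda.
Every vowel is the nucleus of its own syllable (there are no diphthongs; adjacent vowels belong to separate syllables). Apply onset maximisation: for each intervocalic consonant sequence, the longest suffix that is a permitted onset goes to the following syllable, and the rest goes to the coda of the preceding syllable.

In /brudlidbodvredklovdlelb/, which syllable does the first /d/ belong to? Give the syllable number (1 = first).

2

The vowels are u, i, o, e, o, e — 6 nuclei, so 6 syllables.
Between /u/ (V1) and /i/ (V2): cluster /dl/ — /dl/ is itself a permitted onset, so the whole cluster goes right; preceding coda = ∅.
Between /i/ (V2) and /o/ (V3): /db/ splits as /d/ + /b/ (/b/ is the longest suffix that is a licit onset).
Between /o/ (V3) and /e/ (V4): /dvr/ — longest licit onset from the right is /vr/, leaving /d/ as coda.
Between /e/ (V4) and /o/ (V5): cluster /dkl/ — the longest permitted-onset suffix is /l/; onset = /l/, preceding coda = /dk/.
Between /o/ (V5) and /e/ (V6): cluster /vdl/ — the longest permitted-onset suffix is /dl/; onset = /dl/, preceding coda = /v/.
So the parse is bru.dlid.bod.vredk.lov.dlelb.
The first /d/ is in the onset of syllable 2 (/dlid/).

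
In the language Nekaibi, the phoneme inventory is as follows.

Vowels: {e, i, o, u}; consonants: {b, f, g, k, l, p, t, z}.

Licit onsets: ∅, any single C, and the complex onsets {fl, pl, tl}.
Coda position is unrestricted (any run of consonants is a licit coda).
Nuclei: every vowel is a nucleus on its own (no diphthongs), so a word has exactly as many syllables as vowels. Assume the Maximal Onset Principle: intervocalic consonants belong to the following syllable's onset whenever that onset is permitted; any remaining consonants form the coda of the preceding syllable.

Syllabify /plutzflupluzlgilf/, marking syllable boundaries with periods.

plutz.flu.pluzl.gilf

The vowels are u, u, u, i — 4 nuclei, so 4 syllables.
σ1/σ2 boundary: /tzfl/ — longest licit onset from the right is /fl/, leaving /tz/ as coda.
σ2/σ3 boundary: /pl/ is a licit onset in full, so it all attaches to the next syllable.
σ3/σ4 boundary: /zlg/ — longest licit onset from the right is /g/, leaving /zl/ as coda.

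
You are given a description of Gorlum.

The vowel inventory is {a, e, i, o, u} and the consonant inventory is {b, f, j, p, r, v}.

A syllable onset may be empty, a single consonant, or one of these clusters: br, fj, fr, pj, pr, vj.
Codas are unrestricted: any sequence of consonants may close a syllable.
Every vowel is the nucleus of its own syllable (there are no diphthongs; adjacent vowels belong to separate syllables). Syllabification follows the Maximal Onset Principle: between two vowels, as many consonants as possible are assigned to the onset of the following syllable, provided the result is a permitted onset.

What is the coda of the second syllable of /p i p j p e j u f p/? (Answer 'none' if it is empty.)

The vowels are i, e, u — 3 nuclei, so 3 syllables.
σ1/σ2 boundary: /pjp/; trying suffixes from longest down, /p/ is the first permitted one, so coda /pj/ | onset /p/.
σ2/σ3 boundary: just /j/ — single C goes to the following onset.
Syllabification: pipj.pe.jufp.
Syllable 2 is /pe/: onset /p/, nucleus /e/, coda ∅.

none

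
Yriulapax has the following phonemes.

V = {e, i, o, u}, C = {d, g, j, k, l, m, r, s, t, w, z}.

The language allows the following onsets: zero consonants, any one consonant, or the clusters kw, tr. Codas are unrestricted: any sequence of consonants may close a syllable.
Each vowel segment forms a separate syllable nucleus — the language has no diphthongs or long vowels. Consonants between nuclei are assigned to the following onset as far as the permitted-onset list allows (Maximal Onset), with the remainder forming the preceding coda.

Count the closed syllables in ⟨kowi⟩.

0

Vowels present: o, i; each is a nucleus, giving 2 syllables.
/o…i/ gap (V1→V2): /w/ is a single consonant, so it becomes the next onset.
Result: ko.wi.
Classifying each syllable: /ko/ (open), /wi/ (open).
Closed syllables: 0.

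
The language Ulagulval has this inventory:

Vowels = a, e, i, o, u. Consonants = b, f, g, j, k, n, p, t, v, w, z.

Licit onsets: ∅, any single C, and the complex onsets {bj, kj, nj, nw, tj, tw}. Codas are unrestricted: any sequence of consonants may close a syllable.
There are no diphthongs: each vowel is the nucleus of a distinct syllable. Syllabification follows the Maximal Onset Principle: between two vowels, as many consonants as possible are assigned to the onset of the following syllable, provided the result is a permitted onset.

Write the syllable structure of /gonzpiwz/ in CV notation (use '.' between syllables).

CVCC.CVCC

The vowels are o, i — 2 nuclei, so 2 syllables.
Between /o/ (V1) and /i/ (V2): /nzp/ splits as /nz/ + /p/ (/p/ is the longest suffix that is a licit onset).
Result: gonz.piwz.
Mapping each syllable to C/V: /gonz/ → CVCC, /piwz/ → CVCC.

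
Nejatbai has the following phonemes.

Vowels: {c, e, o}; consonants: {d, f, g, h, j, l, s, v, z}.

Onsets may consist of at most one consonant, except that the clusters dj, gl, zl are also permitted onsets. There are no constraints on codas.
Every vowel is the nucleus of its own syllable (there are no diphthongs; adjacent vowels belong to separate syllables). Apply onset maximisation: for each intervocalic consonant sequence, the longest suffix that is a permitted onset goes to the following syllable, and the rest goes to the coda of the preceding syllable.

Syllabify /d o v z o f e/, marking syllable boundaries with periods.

dov.zo.fe

Vowels present: o, o, e; each is a nucleus, giving 3 syllables.
σ1/σ2 boundary: /vz/; trying suffixes from longest down, /z/ is the first permitted one, so coda /v/ | onset /z/.
σ2/σ3 boundary: /f/ is a single consonant, so it becomes the next onset.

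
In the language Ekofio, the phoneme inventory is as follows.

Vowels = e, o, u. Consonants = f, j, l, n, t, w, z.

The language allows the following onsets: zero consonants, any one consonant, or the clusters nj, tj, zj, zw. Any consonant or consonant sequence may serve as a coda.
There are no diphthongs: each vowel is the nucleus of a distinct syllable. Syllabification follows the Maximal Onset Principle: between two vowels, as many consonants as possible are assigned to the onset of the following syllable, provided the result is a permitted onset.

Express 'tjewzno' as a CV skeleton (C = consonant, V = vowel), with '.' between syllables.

Vowels present: e, o; each is a nucleus, giving 2 syllables.
Between /e/ (V1) and /o/ (V2): cluster /wzn/ — the longest permitted-onset suffix is /n/; onset = /n/, preceding coda = /wz/.
Result: tjewz.no.
Mapping each syllable to C/V: /tjewz/ → CCVCC, /no/ → CV.

CCVCC.CV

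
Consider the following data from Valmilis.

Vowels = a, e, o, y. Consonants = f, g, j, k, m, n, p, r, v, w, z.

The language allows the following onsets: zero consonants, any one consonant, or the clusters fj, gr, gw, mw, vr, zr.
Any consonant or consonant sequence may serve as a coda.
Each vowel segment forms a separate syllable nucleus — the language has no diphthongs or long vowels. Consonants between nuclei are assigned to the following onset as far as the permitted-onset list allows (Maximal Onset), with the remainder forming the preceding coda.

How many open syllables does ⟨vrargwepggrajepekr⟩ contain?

2

The vowels are a, e, a, e, e — 5 nuclei, so 5 syllables.
σ1/σ2 boundary: /rgw/ splits as /r/ + /gw/ (/gw/ is the longest suffix that is a licit onset).
σ2/σ3 boundary: cluster /pggr/ — the longest permitted-onset suffix is /gr/; onset = /gr/, preceding coda = /pg/.
σ3/σ4 boundary: just /j/ — single C goes to the following onset.
σ4/σ5 boundary: /p/ is a single consonant, so it becomes the next onset.
So the parse is vrar.gwepg.gra.je.pekr.
Classifying each syllable: /vrar/ (closed), /gwepg/ (closed), /gra/ (open), /je/ (open), /pekr/ (closed).
Open syllables: 2.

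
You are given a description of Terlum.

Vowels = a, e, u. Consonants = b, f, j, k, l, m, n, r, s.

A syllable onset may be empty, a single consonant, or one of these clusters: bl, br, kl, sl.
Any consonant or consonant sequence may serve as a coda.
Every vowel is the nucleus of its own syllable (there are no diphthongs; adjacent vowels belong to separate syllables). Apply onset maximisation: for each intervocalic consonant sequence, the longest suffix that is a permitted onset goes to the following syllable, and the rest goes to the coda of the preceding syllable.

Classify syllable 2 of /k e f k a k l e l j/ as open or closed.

open

The vowels are e, a, e — 3 nuclei, so 3 syllables.
V1 /e/ – V2 /a/: /fk/ — longest licit onset from the right is /k/, leaving /f/ as coda.
V2 /a/ – V3 /e/: cluster /kl/ — /kl/ is itself a permitted onset, so the whole cluster goes right; preceding coda = ∅.
Putting it together: kef.ka.klelj.
Syllable 2 is /ka/; it ends in its nucleus with no coda, so it is open.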